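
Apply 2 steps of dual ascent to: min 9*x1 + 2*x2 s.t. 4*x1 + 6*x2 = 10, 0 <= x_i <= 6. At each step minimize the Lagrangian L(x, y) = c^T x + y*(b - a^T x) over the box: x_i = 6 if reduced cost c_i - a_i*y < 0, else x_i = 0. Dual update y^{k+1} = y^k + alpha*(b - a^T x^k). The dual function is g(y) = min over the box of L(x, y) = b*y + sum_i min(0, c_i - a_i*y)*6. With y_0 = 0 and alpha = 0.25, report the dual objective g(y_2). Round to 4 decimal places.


Dual ascent for LP: min 9*x1 + 2*x2, 4*x1 + 6*x2 = 10, 0 <= x_i <= 6
Step 1: y^k = 0.0, reduced costs: (9.0, 2.0)
  x^k = (0.0, 0.0), subgradient = b - a^T x = 10.0
  y^{k+1} = 0.0 + 0.25*10.0 = 2.5
Step 2: y^k = 2.5, reduced costs: (-1.0, -13.0)
  x^k = (6.0, 6.0), subgradient = b - a^T x = -50.0
  y^{k+1} = 2.5 + 0.25*-50.0 = -10.0
Dual objective at y_2 = -10.0: reduced costs (49.0, 62.0), box minimizer x = (0.0, 0.0)
g(y_2) = b*y + (c1 - a1*y)*x1 + (c2 - a2*y)*x2 = 10*(-10.0) + 49.0*0.0 + 62.0*0.0 = -100.0 + 0.0 + 0.0 = -100.0


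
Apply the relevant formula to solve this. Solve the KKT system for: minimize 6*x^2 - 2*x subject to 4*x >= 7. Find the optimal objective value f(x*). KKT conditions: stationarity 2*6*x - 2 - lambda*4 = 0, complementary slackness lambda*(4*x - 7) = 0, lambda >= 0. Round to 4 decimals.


Step 1: Try lambda = 0 (constraint inactive).
x_unc = 2/(2*6) = 0.1667
Check: 4*0.1667 = 0.6668 < 7 -- violated!
Step 2: Constraint must be active: 4*x = 7
x* = 7/4 = 1.75
lambda = (2*6*1.75 - 2)/4 = 4.75
Step 3: Compute optimal value.
f(x*) = 6*1.75^2 - 2*1.75 = 14.875


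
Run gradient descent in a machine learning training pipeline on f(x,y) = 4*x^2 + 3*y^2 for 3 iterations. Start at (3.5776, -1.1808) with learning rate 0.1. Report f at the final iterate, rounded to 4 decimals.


Gradient descent on f(x,y) = 4*x^2 + 3*y^2.
Starting point: (3.5776, -1.1808), alpha = 0.1
Step 1: grad_x = 2*4*3.5776 = 28.6208, grad_y = 2*3*-1.1808 = -7.0848
  x_1 = 3.5776 - 0.1*28.6208 = 0.7155
  y_1 = -1.1808 - 0.1*-7.0848 = -0.4723
Step 2: grad_x = 2*4*0.7155 = 5.7242, grad_y = 2*3*-0.4723 = -2.8339
  x_2 = 0.7155 - 0.1*5.7242 = 0.1431
  y_2 = -0.4723 - 0.1*-2.8339 = -0.1889
Step 3: grad_x = 2*4*0.1431 = 1.1448, grad_y = 2*3*-0.1889 = -1.1336
  x_3 = 0.1431 - 0.1*1.1448 = 0.0286
  y_3 = -0.1889 - 0.1*-1.1336 = -0.0756
f(0.0286, -0.0756) = 4*0.0286^2 + 3*(-0.0756)^2 = 0.0204


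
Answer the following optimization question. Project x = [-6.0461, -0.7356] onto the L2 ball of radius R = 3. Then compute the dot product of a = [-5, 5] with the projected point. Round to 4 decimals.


Step 1: Compute ||x|| (intermediates to 6 decimals).
||x|| = sqrt((-6.0461)^2 + (-0.7356)^2) = 6.090684
Step 2: Project.
Since ||x|| > R, scale = R/||x|| = 3/6.090684 = 0.492556, proj(x) = scale * x
proj(x) = [-2.978043, -0.362324]
Step 3: Dot product.
a^T * proj(x) = -5*(-2.978043) + 5*(-0.362324) = 13.0786


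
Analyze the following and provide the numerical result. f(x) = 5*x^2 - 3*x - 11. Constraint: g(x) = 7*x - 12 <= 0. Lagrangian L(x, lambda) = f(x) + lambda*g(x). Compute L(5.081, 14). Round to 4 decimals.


Step 1: Evaluate f(x).
f(5.081) = 5*5.081^2 - 3*5.081 - 11 = 102.8398
Step 2: Evaluate g(x).
g(5.081) = 7*5.081 - 12 = 23.567
Step 3: Compute Lagrangian.
L = 102.8398 + 14*23.567 = 432.7778


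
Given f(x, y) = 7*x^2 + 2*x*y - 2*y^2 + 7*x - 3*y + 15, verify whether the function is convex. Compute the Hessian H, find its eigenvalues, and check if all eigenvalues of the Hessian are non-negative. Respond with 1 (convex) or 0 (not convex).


The Hessian of f(x,y) = 7*x^2 + 2*x*y - 2*y^2 + 7*x - 3*y + 15 is:
H = [[14, 2], [2, -4]]
Trace = 14 - 4 = 10
Determinant = 14*-4 - (2)^2 = -60
Discriminant = (10)^2 - 4*-60 = 340.0
Eigenvalues: lambda_1 = -4.2195, lambda_2 = 14.2195
The function is not convex.

0


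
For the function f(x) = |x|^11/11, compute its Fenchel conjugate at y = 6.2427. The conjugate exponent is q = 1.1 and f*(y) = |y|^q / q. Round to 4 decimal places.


The conjugate exponent q satisfies 1/p + 1/q = 1.
p = 11, so q = 11/(11 - 1) = 1.1
|y|^q = 6.2427^1.1 = 7.4974
f*(6.2427) = 7.4974 / 1.1 = 6.8158


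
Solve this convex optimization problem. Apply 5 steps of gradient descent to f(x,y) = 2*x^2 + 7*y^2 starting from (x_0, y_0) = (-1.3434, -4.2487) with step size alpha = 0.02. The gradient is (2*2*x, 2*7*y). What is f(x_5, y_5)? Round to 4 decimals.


Gradient descent on f(x,y) = 2*x^2 + 7*y^2.
Starting point: (-1.3434, -4.2487), alpha = 0.02
Step 1: grad_x = 2*2*-1.3434 = -5.3736, grad_y = 2*7*-4.2487 = -59.4818
  x_1 = -1.3434 - 0.02*-5.3736 = -1.2359
  y_1 = -4.2487 - 0.02*-59.4818 = -3.0591
Step 2: grad_x = 2*2*-1.2359 = -4.9437, grad_y = 2*7*-3.0591 = -42.8269
  x_2 = -1.2359 - 0.02*-4.9437 = -1.1371
  y_2 = -3.0591 - 0.02*-42.8269 = -2.2025
Step 3: grad_x = 2*2*-1.1371 = -4.5482, grad_y = 2*7*-2.2025 = -30.8354
  x_3 = -1.1371 - 0.02*-4.5482 = -1.0461
  y_3 = -2.2025 - 0.02*-30.8354 = -1.5858
Step 4: grad_x = 2*2*-1.0461 = -4.1844, grad_y = 2*7*-1.5858 = -22.2015
  x_4 = -1.0461 - 0.02*-4.1844 = -0.9624
  y_4 = -1.5858 - 0.02*-22.2015 = -1.1418
Step 5: grad_x = 2*2*-0.9624 = -3.8496, grad_y = 2*7*-1.1418 = -15.9851
  x_5 = -0.9624 - 0.02*-3.8496 = -0.8854
  y_5 = -1.1418 - 0.02*-15.9851 = -0.8221
f(-0.8854, -0.8221) = 2*(-0.8854)^2 + 7*(-0.8221)^2 = 6.2987


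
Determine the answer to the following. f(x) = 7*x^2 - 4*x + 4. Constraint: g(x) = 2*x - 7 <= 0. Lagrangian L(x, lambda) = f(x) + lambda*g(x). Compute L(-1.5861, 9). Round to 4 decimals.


Step 1: Evaluate f(x).
f(-1.5861) = 7*(-1.5861)^2 - 4*(-1.5861) + 4 = 27.9544
Step 2: Evaluate g(x).
g(-1.5861) = 2*-1.5861 - 7 = -10.1722
Step 3: Compute Lagrangian.
L = 27.9544 + 9*-10.1722 = -63.5954


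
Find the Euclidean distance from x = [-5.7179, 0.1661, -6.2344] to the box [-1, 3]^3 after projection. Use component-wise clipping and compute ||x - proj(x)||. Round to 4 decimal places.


Project each component onto [-1, 3].
clip(-5.7179) = -1.0, clip(0.1661) = 0.1661, clip(-6.2344) = -1.0
Projection = [-1.0, 0.1661, -1.0]
Squared diffs: [22.2586, 0.0, 27.3989]
Distance = sqrt(49.6575) = 7.0468


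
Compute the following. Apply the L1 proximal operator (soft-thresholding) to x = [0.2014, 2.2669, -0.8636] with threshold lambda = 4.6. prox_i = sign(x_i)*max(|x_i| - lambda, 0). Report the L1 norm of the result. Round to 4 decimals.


Soft-thresholding with lambda = 4.6:
prox(0.2014) = sign(0.2014)*max(|0.2014| - 4.6, 0) = 0.0
prox(2.2669) = sign(2.2669)*max(|2.2669| - 4.6, 0) = 0.0
prox(-0.8636) = sign(-0.8636)*max(|-0.8636| - 4.6, 0) = 0.0
prox(x) = [0.0, 0.0, 0.0]
||prox(x)||_1 = 0.0 + 0.0 + 0.0 = 0.0


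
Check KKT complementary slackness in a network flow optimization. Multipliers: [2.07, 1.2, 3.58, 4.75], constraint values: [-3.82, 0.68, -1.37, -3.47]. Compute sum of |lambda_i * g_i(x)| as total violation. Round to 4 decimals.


KKT complementary slackness check:
lambda_1 * g_1 = 2.07 * -3.82 = -7.9074
lambda_2 * g_2 = 1.2 * 0.68 = 0.816
lambda_3 * g_3 = 3.58 * -1.37 = -4.9046
lambda_4 * g_4 = 4.75 * -3.47 = -16.4825
Total violation = 7.9074 + 0.816 + 4.9046 + 16.4825 = 30.1105


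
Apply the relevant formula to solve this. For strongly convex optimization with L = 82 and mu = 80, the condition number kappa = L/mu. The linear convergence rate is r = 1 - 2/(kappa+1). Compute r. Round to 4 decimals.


Step 1: Compute the condition number.
kappa = L/mu = 82/80 = 1.025
Step 2: Compute the convergence rate.
r = 1 - 2/(kappa + 1) = 1 - 2*mu/(L + mu) = (L - mu)/(L + mu) = 2/162 = 0.0123


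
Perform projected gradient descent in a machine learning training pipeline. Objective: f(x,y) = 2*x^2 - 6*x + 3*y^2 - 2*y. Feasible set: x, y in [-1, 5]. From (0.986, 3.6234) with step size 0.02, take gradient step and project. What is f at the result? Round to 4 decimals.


Step 1: Compute gradient at (0.986, 3.6234).
grad_x = 2*2*0.986 - 6 = -2.056
grad_y = 2*3*3.6234 - 2 = 19.7404
Step 2: Gradient step.
x_raw = 0.986 - 0.02*-2.056 = 1.0271
y_raw = 3.6234 - 0.02*19.7404 = 3.2286
Step 3: Project onto [-1, 5].
x_proj = clip(1.0271) = 1.0271
y_proj = clip(3.2286) = 3.2286
Step 4: Evaluate f.
f(1.0271, 3.2286) = 20.7615


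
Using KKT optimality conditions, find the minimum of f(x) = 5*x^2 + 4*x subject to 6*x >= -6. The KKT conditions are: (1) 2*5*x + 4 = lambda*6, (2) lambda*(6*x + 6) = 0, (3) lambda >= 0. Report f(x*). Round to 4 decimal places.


Step 1: Try lambda = 0 (constraint inactive).
Stationarity: 2*5*x + 4 = 0
x* = -4/(2*5) = -0.4
Check constraint: 6*-0.4 = -2.4 >= -6 -- satisfied.
Step 2: Compute optimal value.
f(x*) = 5*(-0.4)^2 + 4*(-0.4) = -0.8


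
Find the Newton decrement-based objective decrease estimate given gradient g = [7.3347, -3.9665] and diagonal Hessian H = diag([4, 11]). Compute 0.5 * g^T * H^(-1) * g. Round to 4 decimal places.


Step 1: H is diagonal, so H^(-1) * g = [1.8337, -0.3606].
Step 2: g^T H^(-1) g = sum_i g_i^2 / H_ii
  = (7.3347)^2/4 + (-3.9665)^2/11
  = 13.4495 + 1.4303 = 14.8797
Step 3: Objective decrease = 0.5 * g^T H^(-1) g = 7.4399


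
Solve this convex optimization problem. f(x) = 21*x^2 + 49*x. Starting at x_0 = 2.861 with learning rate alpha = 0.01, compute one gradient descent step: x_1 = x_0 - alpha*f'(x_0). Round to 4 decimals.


We compute the gradient at x_0 and apply the update.
f'(x) = 42*x + 49
f'(2.861) = 42*2.861 + 49 = 169.162
x_1 = 2.861 - 0.01*169.162 = 1.1694


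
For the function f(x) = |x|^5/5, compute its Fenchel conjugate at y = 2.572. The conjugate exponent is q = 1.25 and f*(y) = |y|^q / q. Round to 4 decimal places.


The conjugate exponent q satisfies 1/p + 1/q = 1.
p = 5, so q = 5/(5 - 1) = 1.25
|y|^q = 2.572^1.25 = 3.2572
f*(2.572) = 3.2572 / 1.25 = 2.6057


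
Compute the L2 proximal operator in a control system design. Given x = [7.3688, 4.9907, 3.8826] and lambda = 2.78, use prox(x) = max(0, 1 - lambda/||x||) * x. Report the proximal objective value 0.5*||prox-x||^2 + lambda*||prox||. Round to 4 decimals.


Step 1: Compute ||x||.
||x|| = 9.7098
Step 2: Compute scaling factor.
scale = max(0, 1 - 2.78/9.7098) = 0.7137
Step 3: prox(x) = [5.2591, 3.5618, 2.771]
||prox(x)|| = 6.9298
Step 4: Proximal objective.
0.5*||prox-x||^2 = 3.8642
lambda*||prox|| = 19.2648
Total = 23.1291


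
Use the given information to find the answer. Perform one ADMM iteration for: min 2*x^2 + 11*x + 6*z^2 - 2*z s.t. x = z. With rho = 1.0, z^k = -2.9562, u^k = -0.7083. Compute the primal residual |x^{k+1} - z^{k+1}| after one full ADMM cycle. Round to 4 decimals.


ADMM iteration with rho = 1.0, z^k = -2.9562, u^k = -0.7083
Step 1: x-update.
Minimize 2*x^2 + 11*x + (1.0/2)*(x + 2.9562 - 0.7083)^2
FOC: (2*2 + 1.0)*x = -11 + 1.0*(-2.9562 + 0.7083)
x^{k+1} = -2.6496
Step 2: z-update.
Minimize 6*z^2 - 2*z + (1.0/2)*(-2.6496 - z - 0.7083)^2
FOC: (2*6 + 1.0)*z = 2 + 1.0*(-2.6496 - 0.7083)
z^{k+1} = -0.1045
Step 3: u-update.
u^{k+1} = -0.7083 - 2.6496 + 0.1045 = -3.2534
Step 4: Primal residual = |-2.6496 + 0.1045| = 2.5451


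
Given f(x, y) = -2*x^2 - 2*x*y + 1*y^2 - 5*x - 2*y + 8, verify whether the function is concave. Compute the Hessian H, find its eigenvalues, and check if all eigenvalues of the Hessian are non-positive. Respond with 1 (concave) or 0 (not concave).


The Hessian of f(x,y) = -2*x^2 - 2*x*y + 1*y^2 - 5*x - 2*y + 8 is:
H = [[-4, -2], [-2, 2]]
Trace = -4 + 2 = -2
Determinant = -4*2 - (-2)^2 = -12
Discriminant = (-2)^2 - 4*-12 = 52.0
Eigenvalues: lambda_1 = -4.6056, lambda_2 = 2.6056
The function is not concave.

0


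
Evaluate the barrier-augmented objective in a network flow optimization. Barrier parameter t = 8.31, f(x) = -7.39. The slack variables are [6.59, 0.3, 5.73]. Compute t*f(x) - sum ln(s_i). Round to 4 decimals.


Step 1: Compute log-barrier.
ln values: [1.8856, -1.204, 1.7457]
phi = -(1.8856 - 1.204 + 1.7457) = -2.4273
Step 2: Compute augmented objective.
t*f(x) = 8.31*-7.39 = -61.4109
Total = -61.4109 - 2.4273 = -63.8382


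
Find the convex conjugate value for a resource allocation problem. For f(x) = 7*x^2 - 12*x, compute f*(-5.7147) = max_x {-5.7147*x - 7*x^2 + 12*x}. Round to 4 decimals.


f*(y) = sup_x {y*x - a*x^2 - b*x} = sup_x {(y-b)*x - a*x^2}
FOC: (y - b) - 2a*x = 0 => x* = (y - b)/(2a)
x* = (-5.7147 + 12)/(2*7) = 0.449
f*(-5.7147) = (y-b)^2/(4a) = (-5.7147 + 12)^2/(4*7)
= 39.505/28 = 1.4109


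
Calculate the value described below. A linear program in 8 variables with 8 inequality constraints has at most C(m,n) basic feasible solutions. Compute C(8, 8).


Each vertex corresponds to some choice of n active constraints out of m, so the number of vertices is at most C(m, n) = m! / (n!(m-n)!).
m = 8, n = 8
Numerator: 8 * 7 * 6 * 5 * 4 * 3 * 2 * 1
Denominator: 8! = 40320
C(8, 8) = 1


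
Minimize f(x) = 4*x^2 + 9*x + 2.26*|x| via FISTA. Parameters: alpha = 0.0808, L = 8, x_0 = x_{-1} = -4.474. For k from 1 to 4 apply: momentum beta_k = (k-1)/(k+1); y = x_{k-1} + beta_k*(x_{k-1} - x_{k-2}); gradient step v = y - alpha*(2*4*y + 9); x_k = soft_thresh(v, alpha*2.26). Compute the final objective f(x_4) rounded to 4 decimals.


FISTA on f(x) = 4*x^2 + 9*x + 2.26*|x|
L = 8, alpha = 0.0808
Iteration 1: beta = 0.0, y = -4.474 + 0.0*(-4.474 + 4.474) = -4.474
  grad(y) = -26.792, v = y - alpha*grad = -2.3092
  prox(v) = soft_thresh(-2.3092, 0.1826) = -2.1266
Iteration 2: beta = 0.3333, y = -2.1266 + 0.3333*(-2.1266 + 4.474) = -1.3441
  grad(y) = -1.753, v = y - alpha*grad = -1.2025
  prox(v) = soft_thresh(-1.2025, 0.1826) = -1.0199
Iteration 3: beta = 0.5, y = -1.0199 + 0.5*(-1.0199 + 2.1266) = -0.4665
  grad(y) = 5.2679, v = y - alpha*grad = -0.8922
  prox(v) = soft_thresh(-0.8922, 0.1826) = -0.7096
Iteration 4: beta = 0.6, y = -0.7096 + 0.6*(-0.7096 + 1.0199) = -0.5234
  grad(y) = 4.8131, v = y - alpha*grad = -0.9123
  prox(v) = soft_thresh(-0.9123, 0.1826) = -0.7297
f(x_4) = 4*(-0.7297)^2 + 9*(-0.7297) + 2.26*|-0.7297| = -2.7883


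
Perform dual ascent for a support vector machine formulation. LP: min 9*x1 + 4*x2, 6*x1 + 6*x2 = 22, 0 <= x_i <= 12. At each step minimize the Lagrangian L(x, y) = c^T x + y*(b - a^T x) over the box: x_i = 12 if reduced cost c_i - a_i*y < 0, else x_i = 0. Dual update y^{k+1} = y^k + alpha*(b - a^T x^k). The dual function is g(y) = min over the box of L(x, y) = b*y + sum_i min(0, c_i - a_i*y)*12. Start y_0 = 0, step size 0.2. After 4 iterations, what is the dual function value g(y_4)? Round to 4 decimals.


Dual ascent for LP: min 9*x1 + 4*x2, 6*x1 + 6*x2 = 22, 0 <= x_i <= 12
Step 1: y^k = 0.0, reduced costs: (9.0, 4.0)
  x^k = (0.0, 0.0), subgradient = b - a^T x = 22.0
  y^{k+1} = 0.0 + 0.2*22.0 = 4.4
Step 2: y^k = 4.4, reduced costs: (-17.4, -22.4)
  x^k = (12.0, 12.0), subgradient = b - a^T x = -122.0
  y^{k+1} = 4.4 + 0.2*-122.0 = -20.0
Step 3: y^k = -20.0, reduced costs: (129.0, 124.0)
  x^k = (0.0, 0.0), subgradient = b - a^T x = 22.0
  y^{k+1} = -20.0 + 0.2*22.0 = -15.6
Step 4: y^k = -15.6, reduced costs: (102.6, 97.6)
  x^k = (0.0, 0.0), subgradient = b - a^T x = 22.0
  y^{k+1} = -15.6 + 0.2*22.0 = -11.2
Dual objective at y_4 = -11.2: reduced costs (76.2, 71.2), box minimizer x = (0.0, 0.0)
g(y_4) = b*y + (c1 - a1*y)*x1 + (c2 - a2*y)*x2 = 22*(-11.2) + 76.2*0.0 + 71.2*0.0 = -246.4 + 0.0 + 0.0 = -246.4


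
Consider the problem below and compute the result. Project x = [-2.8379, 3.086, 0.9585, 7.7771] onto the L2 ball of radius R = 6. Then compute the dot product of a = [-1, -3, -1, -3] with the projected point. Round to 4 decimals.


Step 1: Compute ||x|| (intermediates to 6 decimals).
||x|| = sqrt((-2.8379)^2 + 3.086^2 + 0.9585^2 + 7.7771^2) = 8.887017
Step 2: Project.
Since ||x|| > R, scale = R/||x|| = 6/8.887017 = 0.675142, proj(x) = scale * x
proj(x) = [-1.915985, 2.083488, 0.647124, 5.250647]
Step 3: Dot product.
a^T * proj(x) = -1*(-1.915985) - 3*2.083488 - 1*0.647124 - 3*5.250647 = -20.7335


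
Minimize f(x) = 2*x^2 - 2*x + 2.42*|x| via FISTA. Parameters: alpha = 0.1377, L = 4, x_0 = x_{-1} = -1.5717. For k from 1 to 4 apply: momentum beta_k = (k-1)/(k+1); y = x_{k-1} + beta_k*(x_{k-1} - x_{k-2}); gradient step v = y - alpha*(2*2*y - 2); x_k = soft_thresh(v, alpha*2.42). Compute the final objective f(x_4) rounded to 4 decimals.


FISTA on f(x) = 2*x^2 - 2*x + 2.42*|x|
L = 4, alpha = 0.1377
Iteration 1: beta = 0.0, y = -1.5717 + 0.0*(-1.5717 + 1.5717) = -1.5717
  grad(y) = -8.2868, v = y - alpha*grad = -0.4306
  prox(v) = soft_thresh(-0.4306, 0.3332) = -0.0974
Iteration 2: beta = 0.3333, y = -0.0974 + 0.3333*(-0.0974 + 1.5717) = 0.3941
  grad(y) = -0.4237, v = y - alpha*grad = 0.4524
  prox(v) = soft_thresh(0.4524, 0.3332) = 0.1192
Iteration 3: beta = 0.5, y = 0.1192 + 0.5*(0.1192 + 0.0974) = 0.2275
  grad(y) = -1.0902, v = y - alpha*grad = 0.3776
  prox(v) = soft_thresh(0.3776, 0.3332) = 0.0443
Iteration 4: beta = 0.6, y = 0.0443 + 0.6*(0.0443 - 0.1192) = -0.0006
  grad(y) = -2.0023, v = y - alpha*grad = 0.2751
  prox(v) = soft_thresh(0.2751, 0.3332) = 0.0
f(x_4) = 2*0.0^2 - 2*0.0 + 2.42*|0.0| = 0.0


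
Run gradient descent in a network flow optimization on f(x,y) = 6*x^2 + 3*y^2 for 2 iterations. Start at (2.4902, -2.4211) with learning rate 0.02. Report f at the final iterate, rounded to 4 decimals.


Gradient descent on f(x,y) = 6*x^2 + 3*y^2.
Starting point: (2.4902, -2.4211), alpha = 0.02
Step 1: grad_x = 2*6*2.4902 = 29.8824, grad_y = 2*3*-2.4211 = -14.5266
  x_1 = 2.4902 - 0.02*29.8824 = 1.8926
  y_1 = -2.4211 - 0.02*-14.5266 = -2.1306
Step 2: grad_x = 2*6*1.8926 = 22.7106, grad_y = 2*3*-2.1306 = -12.7834
  x_2 = 1.8926 - 0.02*22.7106 = 1.4383
  y_2 = -2.1306 - 0.02*-12.7834 = -1.8749
f(1.4383, -1.8749) = 6*1.4383^2 + 3*(-1.8749)^2 = 22.9587


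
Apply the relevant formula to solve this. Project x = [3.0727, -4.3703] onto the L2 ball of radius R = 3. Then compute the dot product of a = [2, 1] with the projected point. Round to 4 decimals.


Step 1: Compute ||x|| (intermediates to 6 decimals).
||x|| = sqrt(3.0727^2 + (-4.3703)^2) = 5.342378
Step 2: Project.
Since ||x|| > R, scale = R/||x|| = 3/5.342378 = 0.561548, proj(x) = scale * x
proj(x) = [1.725469, -2.454133]
Step 3: Dot product.
a^T * proj(x) = 2*1.725469 + 1*(-2.454133) = 0.9968


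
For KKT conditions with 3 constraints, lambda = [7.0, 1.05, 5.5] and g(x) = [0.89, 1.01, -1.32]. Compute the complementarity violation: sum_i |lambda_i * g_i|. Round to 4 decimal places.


KKT complementary slackness check:
lambda_1 * g_1 = 7.0 * 0.89 = 6.23
lambda_2 * g_2 = 1.05 * 1.01 = 1.0605
lambda_3 * g_3 = 5.5 * -1.32 = -7.26
Total violation = 6.23 + 1.0605 + 7.26 = 14.5505


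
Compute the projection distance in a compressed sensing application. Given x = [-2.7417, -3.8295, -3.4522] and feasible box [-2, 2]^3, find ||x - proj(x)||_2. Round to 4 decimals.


Project each component onto [-2, 2].
clip(-2.7417) = -2.0, clip(-3.8295) = -2.0, clip(-3.4522) = -2.0
Projection = [-2.0, -2.0, -2.0]
Squared diffs: [0.5501, 3.3471, 2.1089]
Distance = sqrt(6.0061) = 2.4507


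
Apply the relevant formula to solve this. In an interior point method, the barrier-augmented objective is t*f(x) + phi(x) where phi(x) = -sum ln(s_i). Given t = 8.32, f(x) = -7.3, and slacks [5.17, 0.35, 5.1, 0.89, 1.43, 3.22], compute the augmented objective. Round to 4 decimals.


Step 1: Compute log-barrier.
ln values: [1.6429, -1.0498, 1.6292, -0.1165, 0.3577, 1.1694]
phi = -(1.6429 - 1.0498 + 1.6292 - 0.1165 + 0.3577 + 1.1694) = -3.6328
Step 2: Compute augmented objective.
t*f(x) = 8.32*-7.3 = -60.736
Total = -60.736 - 3.6328 = -64.3688


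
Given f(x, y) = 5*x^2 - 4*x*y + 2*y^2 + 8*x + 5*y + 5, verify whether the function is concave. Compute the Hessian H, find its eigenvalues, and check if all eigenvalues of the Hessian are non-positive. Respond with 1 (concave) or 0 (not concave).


The Hessian of f(x,y) = 5*x^2 - 4*x*y + 2*y^2 + 8*x + 5*y + 5 is:
H = [[10, -4], [-4, 4]]
Trace = 10 + 4 = 14
Determinant = 10*4 - (-4)^2 = 24
Discriminant = (14)^2 - 4*24 = 100.0
Eigenvalues: lambda_1 = 2.0, lambda_2 = 12.0
The function is not concave.

0


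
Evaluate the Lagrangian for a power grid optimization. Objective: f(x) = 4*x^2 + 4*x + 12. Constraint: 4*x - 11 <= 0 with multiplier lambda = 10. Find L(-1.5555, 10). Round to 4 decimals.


Step 1: Evaluate f(x).
f(-1.5555) = 4*(-1.5555)^2 + 4*(-1.5555) + 12 = 15.4563
Step 2: Evaluate g(x).
g(-1.5555) = 4*-1.5555 - 11 = -17.222
Step 3: Compute Lagrangian.
L = 15.4563 + 10*-17.222 = -156.7637


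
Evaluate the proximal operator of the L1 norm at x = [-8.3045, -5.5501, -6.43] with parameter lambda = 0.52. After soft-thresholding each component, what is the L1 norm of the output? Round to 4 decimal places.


Soft-thresholding with lambda = 0.52:
prox(-8.3045) = sign(-8.3045)*max(|-8.3045| - 0.52, 0) = -7.7845
prox(-5.5501) = sign(-5.5501)*max(|-5.5501| - 0.52, 0) = -5.0301
prox(-6.43) = sign(-6.43)*max(|-6.43| - 0.52, 0) = -5.91
prox(x) = [-7.7845, -5.0301, -5.91]
||prox(x)||_1 = 7.7845 + 5.0301 + 5.91 = 18.7246


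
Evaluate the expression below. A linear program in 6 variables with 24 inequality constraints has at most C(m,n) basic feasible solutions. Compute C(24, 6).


Each vertex corresponds to some choice of n active constraints out of m, so the number of vertices is at most C(m, n) = m! / (n!(m-n)!).
m = 24, n = 6
Numerator: 24 * 23 * 22 * 21 * 20 * 19
Denominator: 6! = 720
C(24, 6) = 134596


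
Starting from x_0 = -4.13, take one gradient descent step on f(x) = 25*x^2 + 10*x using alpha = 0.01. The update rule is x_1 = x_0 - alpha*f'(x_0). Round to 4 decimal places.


We compute the gradient at x_0 and apply the update.
f'(x) = 50*x + 10
f'(-4.13) = 50*-4.13 + 10 = -196.5
x_1 = -4.13 - 0.01*-196.5 = -2.165


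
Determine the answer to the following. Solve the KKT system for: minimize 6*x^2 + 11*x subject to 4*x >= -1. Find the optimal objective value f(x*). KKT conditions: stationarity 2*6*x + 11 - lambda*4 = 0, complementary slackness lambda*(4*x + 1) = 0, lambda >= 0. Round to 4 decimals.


Step 1: Try lambda = 0 (constraint inactive).
x_unc = -11/(2*6) = -0.9167
Check: 4*-0.9167 = -3.6668 < -1 -- violated!
Step 2: Constraint must be active: 4*x = -1
x* = -1/4 = -0.25
lambda = (2*6*(-0.25) + 11)/4 = 2.0
Step 3: Compute optimal value.
f(x*) = 6*(-0.25)^2 + 11*(-0.25) = -2.375


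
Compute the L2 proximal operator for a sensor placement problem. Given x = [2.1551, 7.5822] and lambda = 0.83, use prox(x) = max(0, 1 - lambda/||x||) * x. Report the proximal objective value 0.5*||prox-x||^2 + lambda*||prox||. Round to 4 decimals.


Step 1: Compute ||x||.
||x|| = 7.8825
Step 2: Compute scaling factor.
scale = max(0, 1 - 0.83/7.8825) = 0.8947
Step 3: prox(x) = [1.9282, 6.7838]
||prox(x)|| = 7.0525
Step 4: Proximal objective.
0.5*||prox-x||^2 = 0.3445
lambda*||prox|| = 5.8536
Total = 6.198


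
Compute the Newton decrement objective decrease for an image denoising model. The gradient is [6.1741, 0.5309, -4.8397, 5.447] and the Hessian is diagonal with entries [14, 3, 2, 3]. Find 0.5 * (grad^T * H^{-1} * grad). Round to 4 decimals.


Step 1: H is diagonal, so H^(-1) * g = [0.441, 0.177, -2.4199, 1.8157].
Step 2: g^T H^(-1) g = sum_i g_i^2 / H_ii
  = (6.1741)^2/14 + (0.5309)^2/3 + (-4.8397)^2/2 + (5.447)^2/3
  = 2.7228 + 0.094 + 11.7113 + 9.8899 = 24.4181
Step 3: Objective decrease = 0.5 * g^T H^(-1) g = 12.209


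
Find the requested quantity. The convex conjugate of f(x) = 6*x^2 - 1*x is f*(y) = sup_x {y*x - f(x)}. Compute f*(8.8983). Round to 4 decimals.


f*(y) = sup_x {y*x - a*x^2 - b*x} = sup_x {(y-b)*x - a*x^2}
FOC: (y - b) - 2a*x = 0 => x* = (y - b)/(2a)
x* = (8.8983 + 1)/(2*6) = 0.8249
f*(8.8983) = (y-b)^2/(4a) = (8.8983 + 1)^2/(4*6)
= 97.9763/24 = 4.0823


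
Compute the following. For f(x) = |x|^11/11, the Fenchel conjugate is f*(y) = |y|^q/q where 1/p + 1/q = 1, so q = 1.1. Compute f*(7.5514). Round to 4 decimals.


The conjugate exponent q satisfies 1/p + 1/q = 1.
p = 11, so q = 11/(11 - 1) = 1.1
|y|^q = 7.5514^1.1 = 9.2434
f*(7.5514) = 9.2434 / 1.1 = 8.4031


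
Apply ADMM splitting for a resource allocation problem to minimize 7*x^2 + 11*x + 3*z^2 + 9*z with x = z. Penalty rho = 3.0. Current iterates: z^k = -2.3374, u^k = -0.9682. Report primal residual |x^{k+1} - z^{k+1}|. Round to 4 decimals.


ADMM iteration with rho = 3.0, z^k = -2.3374, u^k = -0.9682
Step 1: x-update.
Minimize 7*x^2 + 11*x + (3.0/2)*(x + 2.3374 - 0.9682)^2
FOC: (2*7 + 3.0)*x = -11 + 3.0*(-2.3374 + 0.9682)
x^{k+1} = -0.8887
Step 2: z-update.
Minimize 3*z^2 + 9*z + (3.0/2)*(-0.8887 - z - 0.9682)^2
FOC: (2*3 + 3.0)*z = -9 + 3.0*(-0.8887 - 0.9682)
z^{k+1} = -1.619
Step 3: u-update.
u^{k+1} = -0.9682 - 0.8887 + 1.619 = -0.2379
Step 4: Primal residual = |-0.8887 + 1.619| = 0.7303


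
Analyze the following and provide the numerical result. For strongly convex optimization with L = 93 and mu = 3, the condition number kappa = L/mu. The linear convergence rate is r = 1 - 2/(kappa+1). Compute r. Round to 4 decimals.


Step 1: Compute the condition number.
kappa = L/mu = 93/3 = 31.0
Step 2: Compute the convergence rate.
r = 1 - 2/(kappa + 1) = 1 - 2*mu/(L + mu) = (L - mu)/(L + mu) = 90/96 = 0.9375


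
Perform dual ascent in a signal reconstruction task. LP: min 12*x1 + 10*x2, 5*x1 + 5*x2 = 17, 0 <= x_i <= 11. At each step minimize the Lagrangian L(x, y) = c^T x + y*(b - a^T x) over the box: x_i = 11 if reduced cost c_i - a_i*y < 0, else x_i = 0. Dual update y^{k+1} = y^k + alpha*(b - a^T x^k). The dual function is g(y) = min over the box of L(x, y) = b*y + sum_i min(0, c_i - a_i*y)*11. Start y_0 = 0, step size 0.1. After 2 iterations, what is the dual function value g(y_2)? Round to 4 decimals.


Dual ascent for LP: min 12*x1 + 10*x2, 5*x1 + 5*x2 = 17, 0 <= x_i <= 11
Step 1: y^k = 0.0, reduced costs: (12.0, 10.0)
  x^k = (0.0, 0.0), subgradient = b - a^T x = 17.0
  y^{k+1} = 0.0 + 0.1*17.0 = 1.7
Step 2: y^k = 1.7, reduced costs: (3.5, 1.5)
  x^k = (0.0, 0.0), subgradient = b - a^T x = 17.0
  y^{k+1} = 1.7 + 0.1*17.0 = 3.4
Dual objective at y_2 = 3.4: reduced costs (-5.0, -7.0), box minimizer x = (11.0, 11.0)
g(y_2) = b*y + (c1 - a1*y)*x1 + (c2 - a2*y)*x2 = 17*3.4 + (-5.0)*11.0 + (-7.0)*11.0 = 57.8 - 55.0 - 77.0 = -74.2


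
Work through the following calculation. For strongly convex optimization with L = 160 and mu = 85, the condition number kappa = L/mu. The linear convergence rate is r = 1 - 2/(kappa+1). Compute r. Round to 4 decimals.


Step 1: Compute the condition number.
kappa = L/mu = 160/85 = 1.8824
Step 2: Compute the convergence rate.
r = 1 - 2/(kappa + 1) = 1 - 2*mu/(L + mu) = (L - mu)/(L + mu) = 75/245 = 0.3061


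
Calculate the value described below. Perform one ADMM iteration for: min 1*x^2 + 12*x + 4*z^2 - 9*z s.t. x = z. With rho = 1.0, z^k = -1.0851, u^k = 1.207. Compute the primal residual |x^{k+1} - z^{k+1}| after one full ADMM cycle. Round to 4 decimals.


ADMM iteration with rho = 1.0, z^k = -1.0851, u^k = 1.207
Step 1: x-update.
Minimize 1*x^2 + 12*x + (1.0/2)*(x + 1.0851 + 1.207)^2
FOC: (2*1 + 1.0)*x = -12 + 1.0*(-1.0851 - 1.207)
x^{k+1} = -4.764
Step 2: z-update.
Minimize 4*z^2 - 9*z + (1.0/2)*(-4.764 - z + 1.207)^2
FOC: (2*4 + 1.0)*z = 9 + 1.0*(-4.764 + 1.207)
z^{k+1} = 0.6048
Step 3: u-update.
u^{k+1} = 1.207 - 4.764 - 0.6048 = -4.1618
Step 4: Primal residual = |-4.764 - 0.6048| = 5.3688


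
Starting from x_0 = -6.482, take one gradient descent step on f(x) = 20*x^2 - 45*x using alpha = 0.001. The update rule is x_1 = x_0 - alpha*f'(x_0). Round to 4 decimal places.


We compute the gradient at x_0 and apply the update.
f'(x) = 40*x - 45
f'(-6.482) = 40*-6.482 - 45 = -304.28
x_1 = -6.482 - 0.001*-304.28 = -6.1777


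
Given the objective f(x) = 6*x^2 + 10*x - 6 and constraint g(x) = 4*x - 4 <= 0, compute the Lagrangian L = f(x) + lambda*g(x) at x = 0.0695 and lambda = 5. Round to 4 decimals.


Step 1: Evaluate f(x).
f(0.0695) = 6*0.0695^2 + 10*0.0695 - 6 = -5.276
Step 2: Evaluate g(x).
g(0.0695) = 4*0.0695 - 4 = -3.722
Step 3: Compute Lagrangian.
L = -5.276 + 5*-3.722 = -23.886


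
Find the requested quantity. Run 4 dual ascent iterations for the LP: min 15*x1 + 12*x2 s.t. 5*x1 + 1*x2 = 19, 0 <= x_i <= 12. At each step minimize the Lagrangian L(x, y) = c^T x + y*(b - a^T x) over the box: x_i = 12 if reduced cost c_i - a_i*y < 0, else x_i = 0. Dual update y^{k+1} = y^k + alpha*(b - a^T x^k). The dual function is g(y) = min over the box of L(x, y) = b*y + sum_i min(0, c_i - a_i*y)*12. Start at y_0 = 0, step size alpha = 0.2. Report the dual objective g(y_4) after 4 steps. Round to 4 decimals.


Dual ascent for LP: min 15*x1 + 12*x2, 5*x1 + 1*x2 = 19, 0 <= x_i <= 12
Step 1: y^k = 0.0, reduced costs: (15.0, 12.0)
  x^k = (0.0, 0.0), subgradient = b - a^T x = 19.0
  y^{k+1} = 0.0 + 0.2*19.0 = 3.8
Step 2: y^k = 3.8, reduced costs: (-4.0, 8.2)
  x^k = (12.0, 0.0), subgradient = b - a^T x = -41.0
  y^{k+1} = 3.8 + 0.2*-41.0 = -4.4
Step 3: y^k = -4.4, reduced costs: (37.0, 16.4)
  x^k = (0.0, 0.0), subgradient = b - a^T x = 19.0
  y^{k+1} = -4.4 + 0.2*19.0 = -0.6
Step 4: y^k = -0.6, reduced costs: (18.0, 12.6)
  x^k = (0.0, 0.0), subgradient = b - a^T x = 19.0
  y^{k+1} = -0.6 + 0.2*19.0 = 3.2
Dual objective at y_4 = 3.2: reduced costs (-1.0, 8.8), box minimizer x = (12.0, 0.0)
g(y_4) = b*y + (c1 - a1*y)*x1 + (c2 - a2*y)*x2 = 19*3.2 + (-1.0)*12.0 + 8.8*0.0 = 60.8 - 12.0 + 0.0 = 48.8


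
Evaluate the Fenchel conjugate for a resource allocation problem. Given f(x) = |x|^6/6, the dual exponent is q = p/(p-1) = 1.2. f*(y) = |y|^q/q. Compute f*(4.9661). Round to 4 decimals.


The conjugate exponent q satisfies 1/p + 1/q = 1.
p = 6, so q = 6/(6 - 1) = 1.2
|y|^q = 4.9661^1.2 = 6.8426
f*(4.9661) = 6.8426 / 1.2 = 5.7021


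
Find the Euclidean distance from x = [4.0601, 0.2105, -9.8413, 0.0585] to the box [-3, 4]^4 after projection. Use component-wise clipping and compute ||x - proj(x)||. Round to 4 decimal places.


Project each component onto [-3, 4].
clip(4.0601) = 4.0, clip(0.2105) = 0.2105, clip(-9.8413) = -3.0, clip(0.0585) = 0.0585
Projection = [4.0, 0.2105, -3.0, 0.0585]
Squared diffs: [0.0036, 0.0, 46.8034, 0.0]
Distance = sqrt(46.807) = 6.8416


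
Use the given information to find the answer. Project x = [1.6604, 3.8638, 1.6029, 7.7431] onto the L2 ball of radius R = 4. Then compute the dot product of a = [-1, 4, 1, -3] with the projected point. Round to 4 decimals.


Step 1: Compute ||x|| (intermediates to 6 decimals).
||x|| = sqrt(1.6604^2 + 3.8638^2 + 1.6029^2 + 7.7431^2) = 8.956046
Step 2: Project.
Since ||x|| > R, scale = R/||x|| = 4/8.956046 = 0.446626, proj(x) = scale * x
proj(x) = [0.741578, 1.725674, 0.715897, 3.45827]
Step 3: Dot product.
a^T * proj(x) = -1*0.741578 + 4*1.725674 + 1*0.715897 - 3*3.45827 = -3.4978


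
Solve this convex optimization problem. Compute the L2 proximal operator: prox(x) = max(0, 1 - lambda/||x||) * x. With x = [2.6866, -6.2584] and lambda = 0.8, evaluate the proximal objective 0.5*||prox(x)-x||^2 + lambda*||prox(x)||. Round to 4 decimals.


Step 1: Compute ||x||.
||x|| = 6.8107
Step 2: Compute scaling factor.
scale = max(0, 1 - 0.8/6.8107) = 0.8825
Step 3: prox(x) = [2.371, -5.5233]
||prox(x)|| = 6.0107
Step 4: Proximal objective.
0.5*||prox-x||^2 = 0.32
lambda*||prox|| = 4.8086
Total = 5.1285


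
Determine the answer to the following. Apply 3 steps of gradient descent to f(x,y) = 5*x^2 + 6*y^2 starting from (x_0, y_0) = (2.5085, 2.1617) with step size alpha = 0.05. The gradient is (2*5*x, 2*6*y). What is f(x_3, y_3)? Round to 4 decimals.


Gradient descent on f(x,y) = 5*x^2 + 6*y^2.
Starting point: (2.5085, 2.1617), alpha = 0.05
Step 1: grad_x = 2*5*2.5085 = 25.085, grad_y = 2*6*2.1617 = 25.9404
  x_1 = 2.5085 - 0.05*25.085 = 1.2543
  y_1 = 2.1617 - 0.05*25.9404 = 0.8647
Step 2: grad_x = 2*5*1.2543 = 12.5425, grad_y = 2*6*0.8647 = 10.3762
  x_2 = 1.2543 - 0.05*12.5425 = 0.6271
  y_2 = 0.8647 - 0.05*10.3762 = 0.3459
Step 3: grad_x = 2*5*0.6271 = 6.2713, grad_y = 2*6*0.3459 = 4.1505
  x_3 = 0.6271 - 0.05*6.2713 = 0.3136
  y_3 = 0.3459 - 0.05*4.1505 = 0.1383
f(0.3136, 0.1383) = 5*0.3136^2 + 6*0.1383^2 = 0.6064


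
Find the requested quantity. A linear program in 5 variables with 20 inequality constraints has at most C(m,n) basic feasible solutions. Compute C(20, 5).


Each vertex corresponds to some choice of n active constraints out of m, so the number of vertices is at most C(m, n) = m! / (n!(m-n)!).
m = 20, n = 5
Numerator: 20 * 19 * 18 * 17 * 16
Denominator: 5! = 120
C(20, 5) = 15504


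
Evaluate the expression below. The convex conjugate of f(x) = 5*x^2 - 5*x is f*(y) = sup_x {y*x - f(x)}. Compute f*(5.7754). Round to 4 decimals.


f*(y) = sup_x {y*x - a*x^2 - b*x} = sup_x {(y-b)*x - a*x^2}
FOC: (y - b) - 2a*x = 0 => x* = (y - b)/(2a)
x* = (5.7754 + 5)/(2*5) = 1.0775
f*(5.7754) = (y-b)^2/(4a) = (5.7754 + 5)^2/(4*5)
= 116.1092/20 = 5.8055


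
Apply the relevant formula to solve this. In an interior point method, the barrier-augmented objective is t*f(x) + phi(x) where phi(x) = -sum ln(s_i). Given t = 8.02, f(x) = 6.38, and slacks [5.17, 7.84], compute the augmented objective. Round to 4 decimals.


Step 1: Compute log-barrier.
ln values: [1.6429, 2.0592]
phi = -(1.6429 + 2.0592) = -3.7021
Step 2: Compute augmented objective.
t*f(x) = 8.02*6.38 = 51.1676
Total = 51.1676 - 3.7021 = 47.4655


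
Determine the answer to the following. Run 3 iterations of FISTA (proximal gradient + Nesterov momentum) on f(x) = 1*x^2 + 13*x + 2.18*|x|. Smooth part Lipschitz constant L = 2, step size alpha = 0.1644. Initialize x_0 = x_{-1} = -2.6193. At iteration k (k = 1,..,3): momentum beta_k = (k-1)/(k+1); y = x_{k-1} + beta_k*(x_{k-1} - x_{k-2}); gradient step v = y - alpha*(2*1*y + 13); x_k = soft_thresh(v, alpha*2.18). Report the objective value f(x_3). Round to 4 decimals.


FISTA on f(x) = 1*x^2 + 13*x + 2.18*|x|
L = 2, alpha = 0.1644
Iteration 1: beta = 0.0, y = -2.6193 + 0.0*(-2.6193 + 2.6193) = -2.6193
  grad(y) = 7.7614, v = y - alpha*grad = -3.8953
  prox(v) = soft_thresh(-3.8953, 0.3584) = -3.5369
Iteration 2: beta = 0.3333, y = -3.5369 + 0.3333*(-3.5369 + 2.6193) = -3.8427
  grad(y) = 5.3145, v = y - alpha*grad = -4.7164
  prox(v) = soft_thresh(-4.7164, 0.3584) = -4.3581
Iteration 3: beta = 0.5, y = -4.3581 + 0.5*(-4.3581 + 3.5369) = -4.7686
  grad(y) = 3.4627, v = y - alpha*grad = -5.3379
  prox(v) = soft_thresh(-5.3379, 0.3584) = -4.9795
f(x_3) = 1*(-4.9795)^2 + 13*(-4.9795) + 2.18*|-4.9795| = -29.0828


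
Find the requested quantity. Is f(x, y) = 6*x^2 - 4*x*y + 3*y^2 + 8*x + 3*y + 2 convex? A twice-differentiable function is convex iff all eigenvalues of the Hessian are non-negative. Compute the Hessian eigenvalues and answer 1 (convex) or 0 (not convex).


The Hessian of f(x,y) = 6*x^2 - 4*x*y + 3*y^2 + 8*x + 3*y + 2 is:
H = [[12, -4], [-4, 6]]
Trace = 12 + 6 = 18
Determinant = 12*6 - (-4)^2 = 56
Discriminant = (18)^2 - 4*56 = 100.0
Eigenvalues: lambda_1 = 4.0, lambda_2 = 14.0
The function is convex.

1


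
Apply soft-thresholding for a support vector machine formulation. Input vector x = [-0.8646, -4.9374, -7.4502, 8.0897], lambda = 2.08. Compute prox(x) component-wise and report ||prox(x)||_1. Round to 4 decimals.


Soft-thresholding with lambda = 2.08:
prox(-0.8646) = sign(-0.8646)*max(|-0.8646| - 2.08, 0) = 0.0
prox(-4.9374) = sign(-4.9374)*max(|-4.9374| - 2.08, 0) = -2.8574
prox(-7.4502) = sign(-7.4502)*max(|-7.4502| - 2.08, 0) = -5.3702
prox(8.0897) = sign(8.0897)*max(|8.0897| - 2.08, 0) = 6.0097
prox(x) = [0.0, -2.8574, -5.3702, 6.0097]
||prox(x)||_1 = 0.0 + 2.8574 + 5.3702 + 6.0097 = 14.2373


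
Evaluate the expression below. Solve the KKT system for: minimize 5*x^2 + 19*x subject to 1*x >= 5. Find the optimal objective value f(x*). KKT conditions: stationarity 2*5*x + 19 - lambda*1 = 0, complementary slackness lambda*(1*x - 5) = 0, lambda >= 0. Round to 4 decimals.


Step 1: Try lambda = 0 (constraint inactive).
x_unc = -19/(2*5) = -1.9
Check: 1*-1.9 = -1.9 < 5 -- violated!
Step 2: Constraint must be active: 1*x = 5
x* = 5/1 = 5.0
lambda = (2*5*5.0 + 19)/1 = 69.0
Step 3: Compute optimal value.
f(x*) = 5*5.0^2 + 19*5.0 = 220.0


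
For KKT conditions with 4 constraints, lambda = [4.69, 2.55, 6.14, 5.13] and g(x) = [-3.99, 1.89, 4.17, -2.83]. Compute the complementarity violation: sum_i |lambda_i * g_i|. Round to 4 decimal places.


KKT complementary slackness check:
lambda_1 * g_1 = 4.69 * -3.99 = -18.7131
lambda_2 * g_2 = 2.55 * 1.89 = 4.8195
lambda_3 * g_3 = 6.14 * 4.17 = 25.6038
lambda_4 * g_4 = 5.13 * -2.83 = -14.5179
Total violation = 18.7131 + 4.8195 + 25.6038 + 14.5179 = 63.6543


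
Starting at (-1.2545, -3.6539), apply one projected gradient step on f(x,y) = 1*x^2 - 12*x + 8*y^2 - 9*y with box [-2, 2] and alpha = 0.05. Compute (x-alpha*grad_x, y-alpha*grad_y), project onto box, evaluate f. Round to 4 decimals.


Step 1: Compute gradient at (-1.2545, -3.6539).
grad_x = 2*1*-1.2545 - 12 = -14.509
grad_y = 2*8*-3.6539 - 9 = -67.4624
Step 2: Gradient step.
x_raw = -1.2545 - 0.05*-14.509 = -0.5291
y_raw = -3.6539 - 0.05*-67.4624 = -0.2808
Step 3: Project onto [-2, 2].
x_proj = clip(-0.5291) = -0.5291
y_proj = clip(-0.2808) = -0.2808
Step 4: Evaluate f.
f(-0.5291, -0.2808) = 9.7862


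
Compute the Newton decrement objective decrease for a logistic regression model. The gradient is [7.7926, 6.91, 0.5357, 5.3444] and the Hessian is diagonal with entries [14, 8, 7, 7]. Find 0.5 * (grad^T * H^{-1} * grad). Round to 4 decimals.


Step 1: H is diagonal, so H^(-1) * g = [0.5566, 0.8638, 0.0765, 0.7635].
Step 2: g^T H^(-1) g = sum_i g_i^2 / H_ii
  = (7.7926)^2/14 + (6.91)^2/8 + (0.5357)^2/7 + (5.3444)^2/7
  = 4.3375 + 5.9685 + 0.041 + 4.0804 = 14.4274
Step 3: Objective decrease = 0.5 * g^T H^(-1) g = 7.2137


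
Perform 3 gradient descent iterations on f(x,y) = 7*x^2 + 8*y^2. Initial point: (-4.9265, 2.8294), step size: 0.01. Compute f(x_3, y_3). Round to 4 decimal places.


Gradient descent on f(x,y) = 7*x^2 + 8*y^2.
Starting point: (-4.9265, 2.8294), alpha = 0.01
Step 1: grad_x = 2*7*-4.9265 = -68.971, grad_y = 2*8*2.8294 = 45.2704
  x_1 = -4.9265 - 0.01*-68.971 = -4.2368
  y_1 = 2.8294 - 0.01*45.2704 = 2.3767
Step 2: grad_x = 2*7*-4.2368 = -59.3151, grad_y = 2*8*2.3767 = 38.0271
  x_2 = -4.2368 - 0.01*-59.3151 = -3.6436
  y_2 = 2.3767 - 0.01*38.0271 = 1.9964
Step 3: grad_x = 2*7*-3.6436 = -51.011, grad_y = 2*8*1.9964 = 31.9428
  x_3 = -3.6436 - 0.01*-51.011 = -3.1335
  y_3 = 1.9964 - 0.01*31.9428 = 1.677
f(-3.1335, 1.677) = 7*(-3.1335)^2 + 8*1.677^2 = 91.2316


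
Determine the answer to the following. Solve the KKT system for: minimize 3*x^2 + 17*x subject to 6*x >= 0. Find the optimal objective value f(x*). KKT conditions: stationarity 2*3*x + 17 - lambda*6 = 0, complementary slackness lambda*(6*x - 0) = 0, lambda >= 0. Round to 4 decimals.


Step 1: Try lambda = 0 (constraint inactive).
x_unc = -17/(2*3) = -2.8333
Check: 6*-2.8333 = -16.9998 < 0 -- violated!
Step 2: Constraint must be active: 6*x = 0
x* = 0/6 = 0.0
lambda = (2*3*0.0 + 17)/6 = 2.8333
Step 3: Compute optimal value.
f(x*) = 3*0.0^2 + 17*0.0 = 0.0


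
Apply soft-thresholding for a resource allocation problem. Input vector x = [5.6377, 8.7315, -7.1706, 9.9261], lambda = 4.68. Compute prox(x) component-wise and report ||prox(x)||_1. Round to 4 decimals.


Soft-thresholding with lambda = 4.68:
prox(5.6377) = sign(5.6377)*max(|5.6377| - 4.68, 0) = 0.9577
prox(8.7315) = sign(8.7315)*max(|8.7315| - 4.68, 0) = 4.0515
prox(-7.1706) = sign(-7.1706)*max(|-7.1706| - 4.68, 0) = -2.4906
prox(9.9261) = sign(9.9261)*max(|9.9261| - 4.68, 0) = 5.2461
prox(x) = [0.9577, 4.0515, -2.4906, 5.2461]
||prox(x)||_1 = 0.9577 + 4.0515 + 2.4906 + 5.2461 = 12.7459


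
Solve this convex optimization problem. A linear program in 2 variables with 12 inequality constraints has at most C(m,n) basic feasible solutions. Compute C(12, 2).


Each vertex corresponds to some choice of n active constraints out of m, so the number of vertices is at most C(m, n) = m! / (n!(m-n)!).
m = 12, n = 2
Numerator: 12 * 11
Denominator: 2! = 2
C(12, 2) = 66


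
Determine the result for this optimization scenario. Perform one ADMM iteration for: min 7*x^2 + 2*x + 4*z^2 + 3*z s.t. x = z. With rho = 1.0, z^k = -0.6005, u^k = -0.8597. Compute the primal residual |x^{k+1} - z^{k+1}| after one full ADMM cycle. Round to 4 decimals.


ADMM iteration with rho = 1.0, z^k = -0.6005, u^k = -0.8597
Step 1: x-update.
Minimize 7*x^2 + 2*x + (1.0/2)*(x + 0.6005 - 0.8597)^2
FOC: (2*7 + 1.0)*x = -2 + 1.0*(-0.6005 + 0.8597)
x^{k+1} = -0.1161
Step 2: z-update.
Minimize 4*z^2 + 3*z + (1.0/2)*(-0.1161 - z - 0.8597)^2
FOC: (2*4 + 1.0)*z = -3 + 1.0*(-0.1161 - 0.8597)
z^{k+1} = -0.4418
Step 3: u-update.
u^{k+1} = -0.8597 - 0.1161 + 0.4418 = -0.534
Step 4: Primal residual = |-0.1161 + 0.4418| = 0.3257
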